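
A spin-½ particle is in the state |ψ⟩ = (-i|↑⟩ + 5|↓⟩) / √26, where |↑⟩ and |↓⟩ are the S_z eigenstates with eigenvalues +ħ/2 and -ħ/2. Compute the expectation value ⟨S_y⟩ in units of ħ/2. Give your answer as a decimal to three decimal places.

0.385

⟨σ_y⟩ = 2 Im(a* b)/(|a|²+|b|²) with a = -i, b = 5.
a* b = 5i, so ⟨σ_y⟩ = 10/26.
⟨S_y⟩ = (ħ/2)·⟨σ_y⟩.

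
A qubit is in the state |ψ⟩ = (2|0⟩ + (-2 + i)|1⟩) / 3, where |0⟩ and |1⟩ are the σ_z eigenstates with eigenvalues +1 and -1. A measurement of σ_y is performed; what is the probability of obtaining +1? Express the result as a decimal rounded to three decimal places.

0.722

|+y⟩ = (|0⟩ + i|1⟩)/√2, so ⟨+y|ψ⟩ = (3 + 2i) / (√2·3).
P = |3 + 2i|² / 18 = 13/18.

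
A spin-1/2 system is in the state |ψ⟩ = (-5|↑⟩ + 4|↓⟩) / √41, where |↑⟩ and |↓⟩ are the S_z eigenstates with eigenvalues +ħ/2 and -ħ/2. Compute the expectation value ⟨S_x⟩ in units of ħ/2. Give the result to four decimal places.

-0.9756

⟨σ_x⟩ = 2 Re(a* b)/(|a|²+|b|²) with a = -5, b = 4.
a* b = -20, so ⟨σ_x⟩ = -40/41.
⟨S_x⟩ = (ħ/2)·⟨σ_x⟩.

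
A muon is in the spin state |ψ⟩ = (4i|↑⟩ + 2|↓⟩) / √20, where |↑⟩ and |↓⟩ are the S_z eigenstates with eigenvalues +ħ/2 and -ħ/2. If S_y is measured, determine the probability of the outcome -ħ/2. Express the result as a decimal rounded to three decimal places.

0.900

|-y⟩ = (|↑⟩ - i|↓⟩)/√2, so ⟨-y|ψ⟩ = (6i) / (√2·√20).
P = |6i|² / 40 = 36/40.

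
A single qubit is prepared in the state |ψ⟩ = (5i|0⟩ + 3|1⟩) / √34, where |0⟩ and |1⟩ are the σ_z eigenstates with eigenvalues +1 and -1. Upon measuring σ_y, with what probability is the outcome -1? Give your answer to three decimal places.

|-y⟩ = (|0⟩ - i|1⟩)/√2, so ⟨-y|ψ⟩ = (8i) / (√2·√34).
P = |8i|² / 68 = 64/68.

0.941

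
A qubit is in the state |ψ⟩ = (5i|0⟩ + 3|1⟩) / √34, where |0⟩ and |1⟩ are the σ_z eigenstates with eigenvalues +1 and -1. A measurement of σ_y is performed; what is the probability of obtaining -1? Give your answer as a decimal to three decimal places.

|-y⟩ = (|0⟩ - i|1⟩)/√2, so ⟨-y|ψ⟩ = (8i) / (√2·√34).
P = |8i|² / 68 = 64/68.

0.941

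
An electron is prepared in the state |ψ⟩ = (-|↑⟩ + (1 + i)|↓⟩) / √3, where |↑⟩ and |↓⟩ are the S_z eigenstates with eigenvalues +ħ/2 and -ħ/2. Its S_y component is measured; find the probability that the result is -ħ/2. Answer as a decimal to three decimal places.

0.833

|-y⟩ = (|↑⟩ - i|↓⟩)/√2, so ⟨-y|ψ⟩ = (-2 + i) / (√2·√3).
P = |-2 + i|² / 6 = 5/6.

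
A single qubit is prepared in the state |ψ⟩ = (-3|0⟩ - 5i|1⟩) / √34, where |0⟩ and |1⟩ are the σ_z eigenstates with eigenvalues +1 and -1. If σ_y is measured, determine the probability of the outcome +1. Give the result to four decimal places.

|+y⟩ = (|0⟩ + i|1⟩)/√2, so ⟨+y|ψ⟩ = (-8) / (√2·√34).
P = |-8|² / 68 = 64/68.

0.9412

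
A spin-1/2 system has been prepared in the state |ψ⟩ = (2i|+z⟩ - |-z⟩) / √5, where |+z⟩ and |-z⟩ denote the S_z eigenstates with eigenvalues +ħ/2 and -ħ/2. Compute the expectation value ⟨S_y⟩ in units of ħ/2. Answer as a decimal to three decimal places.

⟨σ_y⟩ = 2 Im(a* b)/(|a|²+|b|²) with a = 2i, b = -1.
a* b = 2i, so ⟨σ_y⟩ = 4/5.
⟨S_y⟩ = (ħ/2)·⟨σ_y⟩.

0.800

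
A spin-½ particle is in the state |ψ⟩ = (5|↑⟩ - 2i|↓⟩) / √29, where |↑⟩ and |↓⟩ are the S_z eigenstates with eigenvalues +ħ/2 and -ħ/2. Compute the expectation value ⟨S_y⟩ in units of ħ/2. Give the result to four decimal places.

⟨σ_y⟩ = 2 Im(a* b)/(|a|²+|b|²) with a = 5, b = -2i.
a* b = -10i, so ⟨σ_y⟩ = -20/29.
⟨S_y⟩ = (ħ/2)·⟨σ_y⟩.

-0.6897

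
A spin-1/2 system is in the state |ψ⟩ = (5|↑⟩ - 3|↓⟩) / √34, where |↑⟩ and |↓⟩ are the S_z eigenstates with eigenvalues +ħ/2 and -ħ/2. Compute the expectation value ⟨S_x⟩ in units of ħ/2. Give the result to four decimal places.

⟨σ_x⟩ = 2 Re(a* b)/(|a|²+|b|²) with a = 5, b = -3.
a* b = -15, so ⟨σ_x⟩ = -30/34.
⟨S_x⟩ = (ħ/2)·⟨σ_x⟩.

-0.8824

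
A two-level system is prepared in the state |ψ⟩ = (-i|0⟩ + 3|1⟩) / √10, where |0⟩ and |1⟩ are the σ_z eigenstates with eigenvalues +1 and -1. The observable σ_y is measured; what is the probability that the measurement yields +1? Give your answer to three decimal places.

0.800

|+y⟩ = (|0⟩ + i|1⟩)/√2, so ⟨+y|ψ⟩ = (-4i) / (√2·√10).
P = |-4i|² / 20 = 16/20.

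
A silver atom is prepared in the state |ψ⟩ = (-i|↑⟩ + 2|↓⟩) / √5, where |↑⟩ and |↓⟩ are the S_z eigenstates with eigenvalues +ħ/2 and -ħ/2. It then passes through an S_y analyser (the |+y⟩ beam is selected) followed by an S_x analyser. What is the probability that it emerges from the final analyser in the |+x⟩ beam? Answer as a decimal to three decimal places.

First analyser (S_y): P(|+y⟩) = |⟨+y|ψ⟩|² = 9/10.
After stage 1 the state is |+y⟩; P(|+x⟩) = |⟨+x|+y⟩|² = 1/2.
Joint probability = 9/10 × 1/2 = 0.450.

0.450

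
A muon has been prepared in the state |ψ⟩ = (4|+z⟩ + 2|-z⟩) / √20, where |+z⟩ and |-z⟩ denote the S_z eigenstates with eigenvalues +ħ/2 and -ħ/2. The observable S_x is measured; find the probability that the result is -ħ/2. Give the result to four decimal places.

0.1000

|-x⟩ = (|+z⟩ - |-z⟩)/√2, so ⟨-x|ψ⟩ = (2) / (√2·√20).
P = |2|² / 40 = 4/40.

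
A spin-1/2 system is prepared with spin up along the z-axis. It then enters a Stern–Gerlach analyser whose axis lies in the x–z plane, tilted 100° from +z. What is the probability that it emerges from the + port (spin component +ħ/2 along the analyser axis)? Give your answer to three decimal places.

0.413

For spin-½, the probability of finding spin-up along an axis at angle θ to the initial spin direction is cos²(θ/2); spin-down is sin²(θ/2).
θ = 100°, so P = cos²(50°) ≈ 0.413.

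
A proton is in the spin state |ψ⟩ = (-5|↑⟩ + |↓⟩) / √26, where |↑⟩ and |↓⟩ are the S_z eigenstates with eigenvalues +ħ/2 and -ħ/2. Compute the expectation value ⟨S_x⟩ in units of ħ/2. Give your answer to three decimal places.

-0.385

⟨σ_x⟩ = 2 Re(a* b)/(|a|²+|b|²) with a = -5, b = 1.
a* b = -5, so ⟨σ_x⟩ = -10/26.
⟨S_x⟩ = (ħ/2)·⟨σ_x⟩.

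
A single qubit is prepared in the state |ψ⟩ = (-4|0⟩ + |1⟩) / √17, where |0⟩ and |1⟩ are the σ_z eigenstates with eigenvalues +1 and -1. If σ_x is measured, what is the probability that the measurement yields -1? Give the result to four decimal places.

|-x⟩ = (|0⟩ - |1⟩)/√2, so ⟨-x|ψ⟩ = (-5) / (√2·√17).
P = |-5|² / 34 = 25/34.

0.7353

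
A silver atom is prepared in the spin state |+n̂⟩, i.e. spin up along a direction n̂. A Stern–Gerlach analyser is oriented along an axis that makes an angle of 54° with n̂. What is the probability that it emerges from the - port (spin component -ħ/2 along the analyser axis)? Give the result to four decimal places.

0.2061

For spin-½, the probability of finding spin-up along an axis at angle θ to the initial spin direction is cos²(θ/2); spin-down is sin²(θ/2).
θ = 54°, so P = sin²(27°) ≈ 0.2061.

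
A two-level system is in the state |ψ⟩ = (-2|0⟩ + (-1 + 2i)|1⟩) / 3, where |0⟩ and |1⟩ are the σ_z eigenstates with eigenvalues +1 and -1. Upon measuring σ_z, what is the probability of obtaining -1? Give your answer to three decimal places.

The -1 outcome corresponds to |1⟩. Its amplitude in |ψ⟩ is (-1 + 2i)/3.
P = |-1 + 2i|² / 9 = 5/9.

0.556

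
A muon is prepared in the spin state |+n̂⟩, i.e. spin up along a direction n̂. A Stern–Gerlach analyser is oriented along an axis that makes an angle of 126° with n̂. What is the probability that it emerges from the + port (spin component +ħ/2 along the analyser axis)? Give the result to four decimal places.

0.2061

For spin-½, the probability of finding spin-up along an axis at angle θ to the initial spin direction is cos²(θ/2); spin-down is sin²(θ/2).
θ = 126°, so P = cos²(63°) ≈ 0.2061.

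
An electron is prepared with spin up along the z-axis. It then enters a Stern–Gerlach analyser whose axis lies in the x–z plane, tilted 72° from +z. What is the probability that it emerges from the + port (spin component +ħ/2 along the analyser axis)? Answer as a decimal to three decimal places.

For spin-½, the probability of finding spin-up along an axis at angle θ to the initial spin direction is cos²(θ/2); spin-down is sin²(θ/2).
θ = 72°, so P = cos²(36°) ≈ 0.655.

0.655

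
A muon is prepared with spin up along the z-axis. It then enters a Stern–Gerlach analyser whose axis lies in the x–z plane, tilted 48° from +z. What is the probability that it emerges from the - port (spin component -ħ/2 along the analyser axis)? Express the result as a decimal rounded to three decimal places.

For spin-½, the probability of finding spin-up along an axis at angle θ to the initial spin direction is cos²(θ/2); spin-down is sin²(θ/2).
θ = 48°, so P = sin²(24°) ≈ 0.165.

0.165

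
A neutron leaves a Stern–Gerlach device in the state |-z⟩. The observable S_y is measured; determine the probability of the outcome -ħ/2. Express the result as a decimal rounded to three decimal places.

0.500

In the S_z basis, |-z⟩ = |-z⟩ and |-y⟩ = (|+z⟩ - i|-z⟩)/√2.
|⟨-y|-z⟩|² = 1/2.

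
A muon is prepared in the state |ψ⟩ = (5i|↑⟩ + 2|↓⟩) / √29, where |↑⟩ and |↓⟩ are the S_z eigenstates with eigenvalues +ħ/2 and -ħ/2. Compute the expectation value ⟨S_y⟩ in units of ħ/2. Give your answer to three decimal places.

-0.690

⟨σ_y⟩ = 2 Im(a* b)/(|a|²+|b|²) with a = 5i, b = 2.
a* b = -10i, so ⟨σ_y⟩ = -20/29.
⟨S_y⟩ = (ħ/2)·⟨σ_y⟩.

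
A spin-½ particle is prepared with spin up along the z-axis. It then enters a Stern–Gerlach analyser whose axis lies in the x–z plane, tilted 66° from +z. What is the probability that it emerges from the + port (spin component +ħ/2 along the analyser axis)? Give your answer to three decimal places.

0.703

For spin-½, the probability of finding spin-up along an axis at angle θ to the initial spin direction is cos²(θ/2); spin-down is sin²(θ/2).
θ = 66°, so P = cos²(33°) ≈ 0.703.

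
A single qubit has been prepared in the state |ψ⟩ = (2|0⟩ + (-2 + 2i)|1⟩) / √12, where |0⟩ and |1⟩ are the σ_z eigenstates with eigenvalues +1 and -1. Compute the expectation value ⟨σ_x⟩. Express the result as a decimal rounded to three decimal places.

⟨σ_x⟩ = 2 Re(a* b)/(|a|²+|b|²) with a = 2, b = (-2 + 2i).
a* b = (-4 + 4i), so ⟨σ_x⟩ = -8/12.

-0.667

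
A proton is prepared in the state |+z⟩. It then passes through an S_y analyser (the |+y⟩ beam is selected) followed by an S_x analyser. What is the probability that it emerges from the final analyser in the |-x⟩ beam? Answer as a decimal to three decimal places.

0.250

First analyser (S_y): from |+z⟩, P(|+y⟩) = 1/2.
After stage 1 the state is |+y⟩; P(|-x⟩) = |⟨-x|+y⟩|² = 1/2.
Joint probability = 1/2 × 1/2 = 0.250.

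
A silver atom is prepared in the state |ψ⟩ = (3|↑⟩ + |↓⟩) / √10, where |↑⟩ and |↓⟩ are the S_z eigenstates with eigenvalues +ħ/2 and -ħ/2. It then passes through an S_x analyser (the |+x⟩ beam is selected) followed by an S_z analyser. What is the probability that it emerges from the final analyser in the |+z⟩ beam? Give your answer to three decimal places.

First analyser (S_x): P(|+x⟩) = |⟨+x|ψ⟩|² = 16/20.
After stage 1 the state is |+x⟩; P(|+z⟩) = |⟨+z|+x⟩|² = 1/2.
Joint probability = 16/20 × 1/2 = 0.400.

0.400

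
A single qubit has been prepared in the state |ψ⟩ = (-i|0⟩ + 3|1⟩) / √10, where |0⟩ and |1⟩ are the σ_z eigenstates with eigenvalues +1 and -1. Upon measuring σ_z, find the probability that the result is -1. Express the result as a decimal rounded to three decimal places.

The -1 outcome corresponds to |1⟩. Its amplitude in |ψ⟩ is 3/√10.
P = |3|² / 10 = 9/10.

0.900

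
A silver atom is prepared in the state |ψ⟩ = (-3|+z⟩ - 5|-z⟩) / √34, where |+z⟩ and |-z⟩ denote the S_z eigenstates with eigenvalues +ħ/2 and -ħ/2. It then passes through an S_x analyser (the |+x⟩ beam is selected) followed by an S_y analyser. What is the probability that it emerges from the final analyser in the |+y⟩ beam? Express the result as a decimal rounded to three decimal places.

0.471

First analyser (S_x): P(|+x⟩) = |⟨+x|ψ⟩|² = 64/68.
After stage 1 the state is |+x⟩; P(|+y⟩) = |⟨+y|+x⟩|² = 1/2.
Joint probability = 64/68 × 1/2 = 0.471.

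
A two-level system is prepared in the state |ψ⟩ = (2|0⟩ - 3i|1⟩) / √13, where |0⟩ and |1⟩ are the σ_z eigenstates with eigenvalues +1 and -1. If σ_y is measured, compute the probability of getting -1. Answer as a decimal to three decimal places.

0.962

|-y⟩ = (|0⟩ - i|1⟩)/√2, so ⟨-y|ψ⟩ = (5) / (√2·√13).
P = |5|² / 26 = 25/26.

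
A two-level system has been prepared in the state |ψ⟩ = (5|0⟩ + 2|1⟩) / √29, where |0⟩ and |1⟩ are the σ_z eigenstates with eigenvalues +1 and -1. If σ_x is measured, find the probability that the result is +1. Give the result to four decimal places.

0.8448

|+x⟩ = (|0⟩ + |1⟩)/√2, so ⟨+x|ψ⟩ = (7) / (√2·√29).
P = |7|² / 58 = 49/58.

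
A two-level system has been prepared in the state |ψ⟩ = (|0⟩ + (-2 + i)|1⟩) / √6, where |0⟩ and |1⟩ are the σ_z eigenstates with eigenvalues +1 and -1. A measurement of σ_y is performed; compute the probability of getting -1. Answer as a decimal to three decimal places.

0.333

|-y⟩ = (|0⟩ - i|1⟩)/√2, so ⟨-y|ψ⟩ = (-2i) / (√2·√6).
P = |-2i|² / 12 = 4/12.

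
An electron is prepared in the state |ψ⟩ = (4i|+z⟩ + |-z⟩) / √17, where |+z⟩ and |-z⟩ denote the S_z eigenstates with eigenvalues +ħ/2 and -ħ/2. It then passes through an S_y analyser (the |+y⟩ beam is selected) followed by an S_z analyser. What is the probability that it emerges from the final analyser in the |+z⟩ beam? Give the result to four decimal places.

First analyser (S_y): P(|+y⟩) = |⟨+y|ψ⟩|² = 9/34.
After stage 1 the state is |+y⟩; P(|+z⟩) = |⟨+z|+y⟩|² = 1/2.
Joint probability = 9/34 × 1/2 = 0.1324.

0.1324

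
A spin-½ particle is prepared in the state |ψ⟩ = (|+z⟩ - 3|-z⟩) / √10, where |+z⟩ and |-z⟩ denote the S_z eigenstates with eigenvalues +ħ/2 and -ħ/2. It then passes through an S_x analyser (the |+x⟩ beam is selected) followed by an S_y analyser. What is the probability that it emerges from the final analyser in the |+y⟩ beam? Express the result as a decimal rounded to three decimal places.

First analyser (S_x): P(|+x⟩) = |⟨+x|ψ⟩|² = 4/20.
After stage 1 the state is |+x⟩; P(|+y⟩) = |⟨+y|+x⟩|² = 1/2.
Joint probability = 4/20 × 1/2 = 0.100.

0.100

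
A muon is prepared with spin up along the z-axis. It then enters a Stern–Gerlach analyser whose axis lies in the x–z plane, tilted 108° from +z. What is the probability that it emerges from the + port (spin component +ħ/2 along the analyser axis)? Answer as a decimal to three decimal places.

0.345

For spin-½, the probability of finding spin-up along an axis at angle θ to the initial spin direction is cos²(θ/2); spin-down is sin²(θ/2).
θ = 108°, so P = cos²(54°) ≈ 0.345.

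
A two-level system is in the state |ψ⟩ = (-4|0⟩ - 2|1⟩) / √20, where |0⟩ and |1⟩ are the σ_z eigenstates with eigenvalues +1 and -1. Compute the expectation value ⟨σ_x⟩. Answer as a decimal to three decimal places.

⟨σ_x⟩ = 2 Re(a* b)/(|a|²+|b|²) with a = -4, b = -2.
a* b = 8, so ⟨σ_x⟩ = 16/20.

0.800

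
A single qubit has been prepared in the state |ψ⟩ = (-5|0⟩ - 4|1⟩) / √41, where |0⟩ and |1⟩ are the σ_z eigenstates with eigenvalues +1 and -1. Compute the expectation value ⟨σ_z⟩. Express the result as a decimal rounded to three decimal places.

0.220

⟨σ_z⟩ = |a|² - |b|² divided by |a|²+|b|², with a, b the |0⟩, |1⟩ amplitudes.
= (25 - 16)/41 = 9/41.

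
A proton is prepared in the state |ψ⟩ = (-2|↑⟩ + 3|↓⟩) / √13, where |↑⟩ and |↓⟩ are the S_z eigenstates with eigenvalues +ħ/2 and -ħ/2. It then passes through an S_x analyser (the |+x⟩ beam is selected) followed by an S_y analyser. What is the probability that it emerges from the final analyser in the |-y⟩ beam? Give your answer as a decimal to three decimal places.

0.019

First analyser (S_x): P(|+x⟩) = |⟨+x|ψ⟩|² = 1/26.
After stage 1 the state is |+x⟩; P(|-y⟩) = |⟨-y|+x⟩|² = 1/2.
Joint probability = 1/26 × 1/2 = 0.019.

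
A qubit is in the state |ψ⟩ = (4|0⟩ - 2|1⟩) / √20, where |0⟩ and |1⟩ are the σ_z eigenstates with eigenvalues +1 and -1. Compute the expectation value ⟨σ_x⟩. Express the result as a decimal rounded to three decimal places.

⟨σ_x⟩ = 2 Re(a* b)/(|a|²+|b|²) with a = 4, b = -2.
a* b = -8, so ⟨σ_x⟩ = -16/20.

-0.800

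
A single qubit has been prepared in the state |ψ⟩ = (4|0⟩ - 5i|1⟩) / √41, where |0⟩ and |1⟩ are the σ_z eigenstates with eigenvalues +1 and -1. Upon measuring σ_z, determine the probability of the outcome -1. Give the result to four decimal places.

0.6098

The -1 outcome corresponds to |1⟩. Its amplitude in |ψ⟩ is -5i/√41.
P = |-5i|² / 41 = 25/41.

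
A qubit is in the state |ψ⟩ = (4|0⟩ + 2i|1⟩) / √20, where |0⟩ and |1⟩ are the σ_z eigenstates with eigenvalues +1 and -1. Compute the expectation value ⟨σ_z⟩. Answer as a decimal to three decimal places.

0.600

⟨σ_z⟩ = |a|² - |b|² divided by |a|²+|b|², with a, b the |0⟩, |1⟩ amplitudes.
= (16 - 4)/20 = 12/20.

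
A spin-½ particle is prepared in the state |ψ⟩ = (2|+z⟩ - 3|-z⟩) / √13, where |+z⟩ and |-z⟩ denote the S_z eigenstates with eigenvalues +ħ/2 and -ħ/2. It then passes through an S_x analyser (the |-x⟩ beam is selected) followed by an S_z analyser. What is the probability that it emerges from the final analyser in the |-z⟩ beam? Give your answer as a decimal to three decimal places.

0.481

First analyser (S_x): P(|-x⟩) = |⟨-x|ψ⟩|² = 25/26.
After stage 1 the state is |-x⟩; P(|-z⟩) = |⟨-z|-x⟩|² = 1/2.
Joint probability = 25/26 × 1/2 = 0.481.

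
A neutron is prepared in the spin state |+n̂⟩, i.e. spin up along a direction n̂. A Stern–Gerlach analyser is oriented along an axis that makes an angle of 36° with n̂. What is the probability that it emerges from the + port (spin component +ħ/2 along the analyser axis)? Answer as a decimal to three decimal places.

0.905

For spin-½, the probability of finding spin-up along an axis at angle θ to the initial spin direction is cos²(θ/2); spin-down is sin²(θ/2).
θ = 36°, so P = cos²(18°) ≈ 0.905.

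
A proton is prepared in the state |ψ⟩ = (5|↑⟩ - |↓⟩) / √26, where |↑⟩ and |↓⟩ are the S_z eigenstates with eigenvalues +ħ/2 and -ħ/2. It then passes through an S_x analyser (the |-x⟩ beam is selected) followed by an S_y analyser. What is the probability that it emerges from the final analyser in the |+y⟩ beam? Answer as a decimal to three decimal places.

First analyser (S_x): P(|-x⟩) = |⟨-x|ψ⟩|² = 36/52.
After stage 1 the state is |-x⟩; P(|+y⟩) = |⟨+y|-x⟩|² = 1/2.
Joint probability = 36/52 × 1/2 = 0.346.

0.346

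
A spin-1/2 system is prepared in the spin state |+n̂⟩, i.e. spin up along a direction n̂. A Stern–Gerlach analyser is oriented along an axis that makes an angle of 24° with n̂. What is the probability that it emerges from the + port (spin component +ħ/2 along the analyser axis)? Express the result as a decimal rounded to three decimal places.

0.957

For spin-½, the probability of finding spin-up along an axis at angle θ to the initial spin direction is cos²(θ/2); spin-down is sin²(θ/2).
θ = 24°, so P = cos²(12°) ≈ 0.957.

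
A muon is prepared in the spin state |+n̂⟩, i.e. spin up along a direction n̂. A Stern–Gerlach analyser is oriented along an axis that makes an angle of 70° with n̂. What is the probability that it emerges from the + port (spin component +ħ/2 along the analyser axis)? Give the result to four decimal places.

0.6710

For spin-½, the probability of finding spin-up along an axis at angle θ to the initial spin direction is cos²(θ/2); spin-down is sin²(θ/2).
θ = 70°, so P = cos²(35°) ≈ 0.6710.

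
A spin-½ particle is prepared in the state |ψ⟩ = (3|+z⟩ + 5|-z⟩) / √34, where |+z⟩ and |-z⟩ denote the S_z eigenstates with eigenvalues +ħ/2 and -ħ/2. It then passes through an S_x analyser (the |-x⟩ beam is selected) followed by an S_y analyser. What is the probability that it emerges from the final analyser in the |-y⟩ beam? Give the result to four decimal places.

First analyser (S_x): P(|-x⟩) = |⟨-x|ψ⟩|² = 4/68.
After stage 1 the state is |-x⟩; P(|-y⟩) = |⟨-y|-x⟩|² = 1/2.
Joint probability = 4/68 × 1/2 = 0.0294.

0.0294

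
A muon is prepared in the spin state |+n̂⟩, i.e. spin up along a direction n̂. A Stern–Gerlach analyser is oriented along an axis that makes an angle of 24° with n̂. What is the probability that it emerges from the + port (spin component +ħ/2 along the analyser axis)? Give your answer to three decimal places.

0.957

For spin-½, the probability of finding spin-up along an axis at angle θ to the initial spin direction is cos²(θ/2); spin-down is sin²(θ/2).
θ = 24°, so P = cos²(12°) ≈ 0.957.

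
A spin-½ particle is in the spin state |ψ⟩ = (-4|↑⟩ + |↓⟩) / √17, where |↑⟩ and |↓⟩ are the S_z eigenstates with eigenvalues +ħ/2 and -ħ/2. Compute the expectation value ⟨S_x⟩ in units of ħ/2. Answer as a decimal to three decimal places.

⟨σ_x⟩ = 2 Re(a* b)/(|a|²+|b|²) with a = -4, b = 1.
a* b = -4, so ⟨σ_x⟩ = -8/17.
⟨S_x⟩ = (ħ/2)·⟨σ_x⟩.

-0.471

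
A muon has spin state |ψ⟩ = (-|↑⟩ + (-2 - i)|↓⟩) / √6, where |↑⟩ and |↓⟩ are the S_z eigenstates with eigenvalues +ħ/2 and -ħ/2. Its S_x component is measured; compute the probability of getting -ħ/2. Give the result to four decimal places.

|-x⟩ = (|↑⟩ - |↓⟩)/√2, so ⟨-x|ψ⟩ = (1 + i) / (√2·√6).
P = |1 + i|² / 12 = 2/12.

0.1667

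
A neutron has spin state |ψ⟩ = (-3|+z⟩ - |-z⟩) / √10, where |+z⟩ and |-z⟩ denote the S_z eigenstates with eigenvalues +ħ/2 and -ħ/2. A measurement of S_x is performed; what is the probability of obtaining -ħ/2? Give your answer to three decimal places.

0.200

|-x⟩ = (|+z⟩ - |-z⟩)/√2, so ⟨-x|ψ⟩ = (-2) / (√2·√10).
P = |-2|² / 20 = 4/20.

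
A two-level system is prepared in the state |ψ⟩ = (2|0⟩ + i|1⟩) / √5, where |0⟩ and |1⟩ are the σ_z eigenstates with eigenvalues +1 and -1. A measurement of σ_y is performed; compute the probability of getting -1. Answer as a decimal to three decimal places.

0.100

|-y⟩ = (|0⟩ - i|1⟩)/√2, so ⟨-y|ψ⟩ = (1) / (√2·√5).
P = |1|² / 10 = 1/10.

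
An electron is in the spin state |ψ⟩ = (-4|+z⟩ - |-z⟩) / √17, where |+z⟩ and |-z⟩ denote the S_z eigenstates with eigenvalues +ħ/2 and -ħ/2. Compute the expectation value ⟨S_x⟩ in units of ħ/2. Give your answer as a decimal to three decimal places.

0.471

⟨σ_x⟩ = 2 Re(a* b)/(|a|²+|b|²) with a = -4, b = -1.
a* b = 4, so ⟨σ_x⟩ = 8/17.
⟨S_x⟩ = (ħ/2)·⟨σ_x⟩.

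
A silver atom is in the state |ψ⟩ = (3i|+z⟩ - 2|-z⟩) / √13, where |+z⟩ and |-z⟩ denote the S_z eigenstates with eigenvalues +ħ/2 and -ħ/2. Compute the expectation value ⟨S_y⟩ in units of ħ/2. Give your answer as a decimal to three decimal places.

0.923

⟨σ_y⟩ = 2 Im(a* b)/(|a|²+|b|²) with a = 3i, b = -2.
a* b = 6i, so ⟨σ_y⟩ = 12/13.
⟨S_y⟩ = (ħ/2)·⟨σ_y⟩.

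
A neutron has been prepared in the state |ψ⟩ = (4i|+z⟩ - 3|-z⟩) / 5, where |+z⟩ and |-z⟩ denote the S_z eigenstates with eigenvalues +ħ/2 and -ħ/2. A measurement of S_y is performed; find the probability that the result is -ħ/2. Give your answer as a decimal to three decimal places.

|-y⟩ = (|+z⟩ - i|-z⟩)/√2, so ⟨-y|ψ⟩ = (i) / (√2·5).
P = |i|² / 50 = 1/50.

0.020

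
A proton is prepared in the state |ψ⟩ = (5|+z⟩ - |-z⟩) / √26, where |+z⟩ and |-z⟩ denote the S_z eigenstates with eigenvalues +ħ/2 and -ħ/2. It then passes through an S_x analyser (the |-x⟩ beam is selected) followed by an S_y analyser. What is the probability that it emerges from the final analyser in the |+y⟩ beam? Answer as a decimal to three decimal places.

First analyser (S_x): P(|-x⟩) = |⟨-x|ψ⟩|² = 36/52.
After stage 1 the state is |-x⟩; P(|+y⟩) = |⟨+y|-x⟩|² = 1/2.
Joint probability = 36/52 × 1/2 = 0.346.

0.346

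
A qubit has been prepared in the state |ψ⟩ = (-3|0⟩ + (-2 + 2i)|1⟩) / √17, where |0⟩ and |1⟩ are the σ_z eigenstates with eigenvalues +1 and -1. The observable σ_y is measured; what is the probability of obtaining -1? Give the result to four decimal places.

|-y⟩ = (|0⟩ - i|1⟩)/√2, so ⟨-y|ψ⟩ = (-5 - 2i) / (√2·√17).
P = |-5 - 2i|² / 34 = 29/34.

0.8529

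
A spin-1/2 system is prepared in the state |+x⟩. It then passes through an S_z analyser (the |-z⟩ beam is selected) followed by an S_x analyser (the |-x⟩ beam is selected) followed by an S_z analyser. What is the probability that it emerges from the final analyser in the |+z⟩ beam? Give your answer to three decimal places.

0.125

First analyser (S_z): from |+x⟩, P(|-z⟩) = 1/2.
After stage 1 the state is |-z⟩; P(|-x⟩) = |⟨-x|-z⟩|² = 1/2.
After stage 2 the state is |-x⟩; P(|+z⟩) = |⟨+z|-x⟩|² = 1/2.
Joint probability = 1/2 × 1/2 × 1/2 = 0.125.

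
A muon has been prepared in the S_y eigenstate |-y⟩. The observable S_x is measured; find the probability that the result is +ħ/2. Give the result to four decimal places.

0.5000

In the S_z basis, |-y⟩ = (|↑⟩ - i|↓⟩)/√2 and |+x⟩ = (|↑⟩ + |↓⟩)/√2.
|⟨+x|-y⟩|² = 1/2.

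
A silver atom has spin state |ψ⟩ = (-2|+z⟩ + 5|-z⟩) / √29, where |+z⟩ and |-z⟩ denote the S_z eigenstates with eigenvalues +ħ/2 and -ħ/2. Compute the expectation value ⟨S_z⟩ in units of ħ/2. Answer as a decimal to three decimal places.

-0.724

⟨σ_z⟩ = |a|² - |b|² divided by |a|²+|b|², with a, b the |+z⟩, |-z⟩ amplitudes.
= (4 - 25)/29 = -21/29.
⟨S_z⟩ = (ħ/2)·⟨σ_z⟩.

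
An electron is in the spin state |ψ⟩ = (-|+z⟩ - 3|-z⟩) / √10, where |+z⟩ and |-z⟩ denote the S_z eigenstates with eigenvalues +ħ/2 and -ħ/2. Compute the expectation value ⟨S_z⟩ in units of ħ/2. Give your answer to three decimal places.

-0.800

⟨σ_z⟩ = |a|² - |b|² divided by |a|²+|b|², with a, b the |+z⟩, |-z⟩ amplitudes.
= (1 - 9)/10 = -8/10.
⟨S_z⟩ = (ħ/2)·⟨σ_z⟩.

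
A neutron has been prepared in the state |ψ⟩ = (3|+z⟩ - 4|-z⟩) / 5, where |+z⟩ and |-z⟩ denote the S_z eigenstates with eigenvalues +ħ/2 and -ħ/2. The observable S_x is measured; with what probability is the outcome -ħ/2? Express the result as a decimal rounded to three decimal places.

|-x⟩ = (|+z⟩ - |-z⟩)/√2, so ⟨-x|ψ⟩ = (7) / (√2·5).
P = |7|² / 50 = 49/50.

0.980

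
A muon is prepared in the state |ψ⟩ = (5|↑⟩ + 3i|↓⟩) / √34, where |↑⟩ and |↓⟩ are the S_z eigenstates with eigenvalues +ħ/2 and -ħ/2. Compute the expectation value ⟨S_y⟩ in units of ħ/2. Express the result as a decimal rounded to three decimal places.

⟨σ_y⟩ = 2 Im(a* b)/(|a|²+|b|²) with a = 5, b = 3i.
a* b = 15i, so ⟨σ_y⟩ = 30/34.
⟨S_y⟩ = (ħ/2)·⟨σ_y⟩.

0.882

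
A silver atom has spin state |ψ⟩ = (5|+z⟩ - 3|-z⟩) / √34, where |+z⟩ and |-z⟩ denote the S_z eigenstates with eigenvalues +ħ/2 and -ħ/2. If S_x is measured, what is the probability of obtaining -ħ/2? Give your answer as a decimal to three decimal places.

0.941

|-x⟩ = (|+z⟩ - |-z⟩)/√2, so ⟨-x|ψ⟩ = (8) / (√2·√34).
P = |8|² / 68 = 64/68.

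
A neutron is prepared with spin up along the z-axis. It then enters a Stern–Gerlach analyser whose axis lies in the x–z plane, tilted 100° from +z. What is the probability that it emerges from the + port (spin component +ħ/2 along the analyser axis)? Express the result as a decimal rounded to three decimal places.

For spin-½, the probability of finding spin-up along an axis at angle θ to the initial spin direction is cos²(θ/2); spin-down is sin²(θ/2).
θ = 100°, so P = cos²(50°) ≈ 0.413.

0.413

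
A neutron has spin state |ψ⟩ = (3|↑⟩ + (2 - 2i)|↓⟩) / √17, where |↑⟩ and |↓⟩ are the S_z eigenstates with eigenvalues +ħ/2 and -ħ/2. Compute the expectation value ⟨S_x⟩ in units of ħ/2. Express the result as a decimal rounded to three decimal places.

0.706

⟨σ_x⟩ = 2 Re(a* b)/(|a|²+|b|²) with a = 3, b = (2 - 2i).
a* b = (6 - 6i), so ⟨σ_x⟩ = 12/17.
⟨S_x⟩ = (ħ/2)·⟨σ_x⟩.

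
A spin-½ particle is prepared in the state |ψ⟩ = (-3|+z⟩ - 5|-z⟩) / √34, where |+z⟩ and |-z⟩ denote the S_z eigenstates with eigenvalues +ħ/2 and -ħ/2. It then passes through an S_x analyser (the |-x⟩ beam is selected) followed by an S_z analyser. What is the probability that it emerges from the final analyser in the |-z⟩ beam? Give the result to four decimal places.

0.0294

First analyser (S_x): P(|-x⟩) = |⟨-x|ψ⟩|² = 4/68.
After stage 1 the state is |-x⟩; P(|-z⟩) = |⟨-z|-x⟩|² = 1/2.
Joint probability = 4/68 × 1/2 = 0.0294.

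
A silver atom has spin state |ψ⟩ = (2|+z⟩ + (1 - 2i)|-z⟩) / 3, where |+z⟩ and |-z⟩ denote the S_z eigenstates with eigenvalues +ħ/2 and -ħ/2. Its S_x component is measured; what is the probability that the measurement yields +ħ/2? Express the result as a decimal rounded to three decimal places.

0.722

|+x⟩ = (|+z⟩ + |-z⟩)/√2, so ⟨+x|ψ⟩ = (3 - 2i) / (√2·3).
P = |3 - 2i|² / 18 = 13/18.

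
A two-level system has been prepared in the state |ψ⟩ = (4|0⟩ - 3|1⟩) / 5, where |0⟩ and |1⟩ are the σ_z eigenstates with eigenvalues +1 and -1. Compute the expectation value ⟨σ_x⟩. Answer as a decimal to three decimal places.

⟨σ_x⟩ = 2 Re(a* b)/(|a|²+|b|²) with a = 4, b = -3.
a* b = -12, so ⟨σ_x⟩ = -24/25.

-0.960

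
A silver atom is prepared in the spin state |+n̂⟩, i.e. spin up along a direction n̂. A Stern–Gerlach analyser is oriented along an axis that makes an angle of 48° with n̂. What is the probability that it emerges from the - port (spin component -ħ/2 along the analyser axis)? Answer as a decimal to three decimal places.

For spin-½, the probability of finding spin-up along an axis at angle θ to the initial spin direction is cos²(θ/2); spin-down is sin²(θ/2).
θ = 48°, so P = sin²(24°) ≈ 0.165.

0.165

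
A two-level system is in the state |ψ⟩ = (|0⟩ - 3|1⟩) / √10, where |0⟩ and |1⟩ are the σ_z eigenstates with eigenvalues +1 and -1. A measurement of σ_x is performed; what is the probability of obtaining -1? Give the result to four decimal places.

0.8000

|-x⟩ = (|0⟩ - |1⟩)/√2, so ⟨-x|ψ⟩ = (4) / (√2·√10).
P = |4|² / 20 = 16/20.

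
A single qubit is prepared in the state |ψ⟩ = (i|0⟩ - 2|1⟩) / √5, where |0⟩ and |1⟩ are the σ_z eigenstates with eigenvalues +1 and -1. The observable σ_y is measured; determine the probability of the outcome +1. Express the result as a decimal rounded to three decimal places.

|+y⟩ = (|0⟩ + i|1⟩)/√2, so ⟨+y|ψ⟩ = (3i) / (√2·√5).
P = |3i|² / 10 = 9/10.

0.900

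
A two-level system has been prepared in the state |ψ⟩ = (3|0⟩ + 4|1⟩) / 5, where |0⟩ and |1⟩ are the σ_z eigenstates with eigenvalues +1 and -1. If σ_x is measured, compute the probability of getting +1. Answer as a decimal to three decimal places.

|+x⟩ = (|0⟩ + |1⟩)/√2, so ⟨+x|ψ⟩ = (7) / (√2·5).
P = |7|² / 50 = 49/50.

0.980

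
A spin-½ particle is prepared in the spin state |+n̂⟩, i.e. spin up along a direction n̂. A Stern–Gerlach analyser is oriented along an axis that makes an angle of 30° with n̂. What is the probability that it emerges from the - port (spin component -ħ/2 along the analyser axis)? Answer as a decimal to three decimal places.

For spin-½, the probability of finding spin-up along an axis at angle θ to the initial spin direction is cos²(θ/2); spin-down is sin²(θ/2).
θ = 30°, so P = sin²(15°) ≈ 0.067.

0.067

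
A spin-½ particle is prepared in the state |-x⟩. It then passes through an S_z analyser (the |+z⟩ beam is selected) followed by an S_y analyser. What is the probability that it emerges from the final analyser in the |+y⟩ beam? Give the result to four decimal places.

0.2500

First analyser (S_z): from |-x⟩, P(|+z⟩) = 1/2.
After stage 1 the state is |+z⟩; P(|+y⟩) = |⟨+y|+z⟩|² = 1/2.
Joint probability = 1/2 × 1/2 = 0.2500.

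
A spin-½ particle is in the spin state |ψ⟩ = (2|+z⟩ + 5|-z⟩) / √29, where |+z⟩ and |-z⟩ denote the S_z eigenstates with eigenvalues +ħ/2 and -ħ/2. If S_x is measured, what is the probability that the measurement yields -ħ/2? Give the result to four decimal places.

0.1552

|-x⟩ = (|+z⟩ - |-z⟩)/√2, so ⟨-x|ψ⟩ = (-3) / (√2·√29).
P = |-3|² / 58 = 9/58.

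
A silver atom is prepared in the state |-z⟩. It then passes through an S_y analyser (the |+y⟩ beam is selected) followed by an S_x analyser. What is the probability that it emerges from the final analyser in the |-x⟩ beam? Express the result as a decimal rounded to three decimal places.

0.250

First analyser (S_y): from |-z⟩, P(|+y⟩) = 1/2.
After stage 1 the state is |+y⟩; P(|-x⟩) = |⟨-x|+y⟩|² = 1/2.
Joint probability = 1/2 × 1/2 = 0.250.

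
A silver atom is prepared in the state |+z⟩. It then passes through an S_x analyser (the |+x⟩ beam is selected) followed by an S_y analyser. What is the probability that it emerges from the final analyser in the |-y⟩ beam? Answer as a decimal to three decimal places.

0.250

First analyser (S_x): from |+z⟩, P(|+x⟩) = 1/2.
After stage 1 the state is |+x⟩; P(|-y⟩) = |⟨-y|+x⟩|² = 1/2.
Joint probability = 1/2 × 1/2 = 0.250.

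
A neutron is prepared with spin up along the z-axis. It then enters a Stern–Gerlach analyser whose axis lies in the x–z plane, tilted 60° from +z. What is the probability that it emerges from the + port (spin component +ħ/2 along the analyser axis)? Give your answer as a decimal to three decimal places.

For spin-½, the probability of finding spin-up along an axis at angle θ to the initial spin direction is cos²(θ/2); spin-down is sin²(θ/2).
θ = 60°, so P = cos²(30°) ≈ 0.750.

0.750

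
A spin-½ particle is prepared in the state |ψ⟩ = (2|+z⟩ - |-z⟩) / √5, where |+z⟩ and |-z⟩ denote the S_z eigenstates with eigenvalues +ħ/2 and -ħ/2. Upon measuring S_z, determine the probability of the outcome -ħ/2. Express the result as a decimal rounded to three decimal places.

The -ħ/2 outcome corresponds to |-z⟩. Its amplitude in |ψ⟩ is -1/√5.
P = |-1|² / 5 = 1/5.

0.200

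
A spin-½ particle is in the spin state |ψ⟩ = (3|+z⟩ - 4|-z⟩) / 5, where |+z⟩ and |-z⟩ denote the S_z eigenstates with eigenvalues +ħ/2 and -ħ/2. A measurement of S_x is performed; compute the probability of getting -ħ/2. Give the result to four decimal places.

0.9800

|-x⟩ = (|+z⟩ - |-z⟩)/√2, so ⟨-x|ψ⟩ = (7) / (√2·5).
P = |7|² / 50 = 49/50.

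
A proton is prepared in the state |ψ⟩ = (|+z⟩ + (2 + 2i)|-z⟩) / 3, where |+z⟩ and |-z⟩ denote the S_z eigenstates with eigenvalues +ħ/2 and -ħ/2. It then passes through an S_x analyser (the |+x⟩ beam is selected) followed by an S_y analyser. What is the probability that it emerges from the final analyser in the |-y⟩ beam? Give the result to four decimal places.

0.3611

First analyser (S_x): P(|+x⟩) = |⟨+x|ψ⟩|² = 13/18.
After stage 1 the state is |+x⟩; P(|-y⟩) = |⟨-y|+x⟩|² = 1/2.
Joint probability = 13/18 × 1/2 = 0.3611.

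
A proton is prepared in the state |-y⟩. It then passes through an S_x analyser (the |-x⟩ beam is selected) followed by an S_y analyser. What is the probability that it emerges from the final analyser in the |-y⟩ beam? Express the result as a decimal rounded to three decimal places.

0.250

First analyser (S_x): from |-y⟩, P(|-x⟩) = 1/2.
After stage 1 the state is |-x⟩; P(|-y⟩) = |⟨-y|-x⟩|² = 1/2.
Joint probability = 1/2 × 1/2 = 0.250.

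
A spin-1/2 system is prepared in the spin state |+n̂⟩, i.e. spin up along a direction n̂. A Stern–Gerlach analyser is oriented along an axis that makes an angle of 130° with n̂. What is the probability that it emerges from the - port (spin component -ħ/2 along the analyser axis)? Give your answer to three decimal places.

0.821

For spin-½, the probability of finding spin-up along an axis at angle θ to the initial spin direction is cos²(θ/2); spin-down is sin²(θ/2).
θ = 130°, so P = sin²(65°) ≈ 0.821.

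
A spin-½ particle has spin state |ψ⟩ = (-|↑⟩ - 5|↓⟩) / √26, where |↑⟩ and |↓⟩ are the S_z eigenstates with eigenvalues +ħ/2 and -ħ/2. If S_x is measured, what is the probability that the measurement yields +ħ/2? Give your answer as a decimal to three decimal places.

0.692

|+x⟩ = (|↑⟩ + |↓⟩)/√2, so ⟨+x|ψ⟩ = (-6) / (√2·√26).
P = |-6|² / 52 = 36/52.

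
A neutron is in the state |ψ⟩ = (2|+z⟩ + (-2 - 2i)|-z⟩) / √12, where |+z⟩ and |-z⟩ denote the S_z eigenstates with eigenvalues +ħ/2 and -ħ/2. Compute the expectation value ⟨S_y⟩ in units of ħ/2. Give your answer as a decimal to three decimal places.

⟨σ_y⟩ = 2 Im(a* b)/(|a|²+|b|²) with a = 2, b = (-2 - 2i).
a* b = (-4 - 4i), so ⟨σ_y⟩ = -8/12.
⟨S_y⟩ = (ħ/2)·⟨σ_y⟩.

-0.667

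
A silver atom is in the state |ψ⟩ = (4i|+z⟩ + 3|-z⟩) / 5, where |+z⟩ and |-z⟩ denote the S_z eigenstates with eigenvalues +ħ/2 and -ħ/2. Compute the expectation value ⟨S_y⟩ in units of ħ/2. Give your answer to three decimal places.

-0.960

⟨σ_y⟩ = 2 Im(a* b)/(|a|²+|b|²) with a = 4i, b = 3.
a* b = -12i, so ⟨σ_y⟩ = -24/25.
⟨S_y⟩ = (ħ/2)·⟨σ_y⟩.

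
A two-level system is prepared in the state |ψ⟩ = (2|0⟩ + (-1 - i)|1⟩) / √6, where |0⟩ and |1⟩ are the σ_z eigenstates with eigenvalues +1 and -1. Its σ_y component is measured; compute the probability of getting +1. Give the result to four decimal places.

0.1667

|+y⟩ = (|0⟩ + i|1⟩)/√2, so ⟨+y|ψ⟩ = (1 + i) / (√2·√6).
P = |1 + i|² / 12 = 2/12.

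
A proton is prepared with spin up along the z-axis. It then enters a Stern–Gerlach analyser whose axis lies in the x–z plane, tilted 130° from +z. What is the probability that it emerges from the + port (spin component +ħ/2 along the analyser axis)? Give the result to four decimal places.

For spin-½, the probability of finding spin-up along an axis at angle θ to the initial spin direction is cos²(θ/2); spin-down is sin²(θ/2).
θ = 130°, so P = cos²(65°) ≈ 0.1786.

0.1786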